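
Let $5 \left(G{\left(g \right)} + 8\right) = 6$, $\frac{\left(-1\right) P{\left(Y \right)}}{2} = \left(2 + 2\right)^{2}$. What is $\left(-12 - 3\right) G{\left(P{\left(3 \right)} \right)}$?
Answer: $102$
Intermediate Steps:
$P{\left(Y \right)} = -32$ ($P{\left(Y \right)} = - 2 \left(2 + 2\right)^{2} = - 2 \cdot 4^{2} = \left(-2\right) 16 = -32$)
$G{\left(g \right)} = - \frac{34}{5}$ ($G{\left(g \right)} = -8 + \frac{1}{5} \cdot 6 = -8 + \frac{6}{5} = - \frac{34}{5}$)
$\left(-12 - 3\right) G{\left(P{\left(3 \right)} \right)} = \left(-12 - 3\right) \left(- \frac{34}{5}\right) = \left(-15\right) \left(- \frac{34}{5}\right) = 102$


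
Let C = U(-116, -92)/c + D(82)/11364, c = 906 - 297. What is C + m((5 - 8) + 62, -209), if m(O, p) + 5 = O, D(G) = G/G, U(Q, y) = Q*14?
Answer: 194451/3788 ≈ 51.333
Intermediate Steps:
U(Q, y) = 14*Q
D(G) = 1
m(O, p) = -5 + O
c = 609
C = -10101/3788 (C = (14*(-116))/609 + 1/11364 = -1624*1/609 + 1*(1/11364) = -8/3 + 1/11364 = -10101/3788 ≈ -2.6666)
C + m((5 - 8) + 62, -209) = -10101/3788 + (-5 + ((5 - 8) + 62)) = -10101/3788 + (-5 + (-3 + 62)) = -10101/3788 + (-5 + 59) = -10101/3788 + 54 = 194451/3788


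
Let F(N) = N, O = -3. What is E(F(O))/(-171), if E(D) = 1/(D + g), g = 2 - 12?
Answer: 1/2223 ≈ 0.00044984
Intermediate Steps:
g = -10
E(D) = 1/(-10 + D) (E(D) = 1/(D - 10) = 1/(-10 + D))
E(F(O))/(-171) = 1/(-10 - 3*(-171)) = -1/171/(-13) = -1/13*(-1/171) = 1/2223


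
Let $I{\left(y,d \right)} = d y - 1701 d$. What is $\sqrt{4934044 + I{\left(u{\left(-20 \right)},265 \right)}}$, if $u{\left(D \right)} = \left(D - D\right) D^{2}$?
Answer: $\sqrt{4483279} \approx 2117.4$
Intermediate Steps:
$u{\left(D \right)} = 0$ ($u{\left(D \right)} = 0 D^{2} = 0$)
$I{\left(y,d \right)} = - 1701 d + d y$
$\sqrt{4934044 + I{\left(u{\left(-20 \right)},265 \right)}} = \sqrt{4934044 + 265 \left(-1701 + 0\right)} = \sqrt{4934044 + 265 \left(-1701\right)} = \sqrt{4934044 - 450765} = \sqrt{4483279}$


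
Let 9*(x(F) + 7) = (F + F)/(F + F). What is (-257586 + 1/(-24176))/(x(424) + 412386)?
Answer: -56046592233/89727096512 ≈ -0.62463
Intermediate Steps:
x(F) = -62/9 (x(F) = -7 + ((F + F)/(F + F))/9 = -7 + ((2*F)/((2*F)))/9 = -7 + ((2*F)*(1/(2*F)))/9 = -7 + (1/9)*1 = -7 + 1/9 = -62/9)
(-257586 + 1/(-24176))/(x(424) + 412386) = (-257586 + 1/(-24176))/(-62/9 + 412386) = (-257586 - 1/24176)/(3711412/9) = -6227399137/24176*9/3711412 = -56046592233/89727096512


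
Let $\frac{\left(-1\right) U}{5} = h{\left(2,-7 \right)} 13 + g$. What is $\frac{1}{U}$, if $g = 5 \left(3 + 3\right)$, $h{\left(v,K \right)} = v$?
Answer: $- \frac{1}{280} \approx -0.0035714$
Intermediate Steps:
$g = 30$ ($g = 5 \cdot 6 = 30$)
$U = -280$ ($U = - 5 \left(2 \cdot 13 + 30\right) = - 5 \left(26 + 30\right) = \left(-5\right) 56 = -280$)
$\frac{1}{U} = \frac{1}{-280} = - \frac{1}{280}$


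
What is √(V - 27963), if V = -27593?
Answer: 2*I*√13889 ≈ 235.7*I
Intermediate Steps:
√(V - 27963) = √(-27593 - 27963) = √(-55556) = 2*I*√13889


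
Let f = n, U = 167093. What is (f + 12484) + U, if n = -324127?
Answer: -144550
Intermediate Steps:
f = -324127
(f + 12484) + U = (-324127 + 12484) + 167093 = -311643 + 167093 = -144550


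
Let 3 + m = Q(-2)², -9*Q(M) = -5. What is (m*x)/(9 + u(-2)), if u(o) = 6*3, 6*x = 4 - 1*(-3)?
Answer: -763/6561 ≈ -0.11629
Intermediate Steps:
Q(M) = 5/9 (Q(M) = -⅑*(-5) = 5/9)
x = 7/6 (x = (4 - 1*(-3))/6 = (4 + 3)/6 = (⅙)*7 = 7/6 ≈ 1.1667)
m = -218/81 (m = -3 + (5/9)² = -3 + 25/81 = -218/81 ≈ -2.6914)
u(o) = 18
(m*x)/(9 + u(-2)) = (-218/81*7/6)/(9 + 18) = -763/243/27 = -763/243*1/27 = -763/6561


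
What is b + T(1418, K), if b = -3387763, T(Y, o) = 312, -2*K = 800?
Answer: -3387451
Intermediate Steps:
K = -400 (K = -½*800 = -400)
b + T(1418, K) = -3387763 + 312 = -3387451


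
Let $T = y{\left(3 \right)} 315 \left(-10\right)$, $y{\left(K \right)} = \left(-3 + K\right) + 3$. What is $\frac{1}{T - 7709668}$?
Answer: $- \frac{1}{7719118} \approx -1.2955 \cdot 10^{-7}$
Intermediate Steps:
$y{\left(K \right)} = K$
$T = -9450$ ($T = 3 \cdot 315 \left(-10\right) = 3 \left(-3150\right) = -9450$)
$\frac{1}{T - 7709668} = \frac{1}{-9450 - 7709668} = \frac{1}{-7719118} = - \frac{1}{7719118}$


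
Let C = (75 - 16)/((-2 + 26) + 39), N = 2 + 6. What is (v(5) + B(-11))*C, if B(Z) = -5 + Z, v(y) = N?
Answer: -472/63 ≈ -7.4921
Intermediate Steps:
N = 8
v(y) = 8
C = 59/63 (C = 59/(24 + 39) = 59/63 ≈ 0.93651)
(v(5) + B(-11))*C = (8 + (-5 - 11))*(59/63) = (8 - 16)*(59/63) = -8*59/63 = -472/63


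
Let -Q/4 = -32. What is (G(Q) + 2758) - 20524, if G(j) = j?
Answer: -17638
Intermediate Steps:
Q = 128 (Q = -4*(-32) = 128)
(G(Q) + 2758) - 20524 = (128 + 2758) - 20524 = 2886 - 20524 = -17638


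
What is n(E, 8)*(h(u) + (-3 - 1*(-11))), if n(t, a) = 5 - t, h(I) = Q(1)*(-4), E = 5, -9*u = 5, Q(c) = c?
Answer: 0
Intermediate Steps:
u = -5/9 (u = -1/9*5 = -5/9 ≈ -0.55556)
h(I) = -4 (h(I) = 1*(-4) = -4)
n(E, 8)*(h(u) + (-3 - 1*(-11))) = (5 - 1*5)*(-4 + (-3 - 1*(-11))) = (5 - 5)*(-4 + (-3 + 11)) = 0*(-4 + 8) = 0*4 = 0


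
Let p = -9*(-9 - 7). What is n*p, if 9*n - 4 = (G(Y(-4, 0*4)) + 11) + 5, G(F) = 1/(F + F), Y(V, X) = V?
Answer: 318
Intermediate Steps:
G(F) = 1/(2*F)
n = 53/24 (n = 4/9 + (((½)/(-4) + 11) + 5)/9 = 4/9 + (((½)*(-¼) + 11) + 5)/9 = 4/9 + ((-⅛ + 11) + 5)/9 = 4/9 + (87/8 + 5)/9 = 4/9 + (⅑)*(127/8) = 4/9 + 127/72 = 53/24 ≈ 2.2083)
p = 144 (p = -9*(-16) = 144)
n*p = (53/24)*144 = 318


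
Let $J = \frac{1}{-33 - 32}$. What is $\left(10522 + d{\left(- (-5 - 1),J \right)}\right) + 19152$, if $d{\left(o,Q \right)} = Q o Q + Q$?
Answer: $\frac{125372591}{4225} \approx 29674.0$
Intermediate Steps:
$J = - \frac{1}{65}$ ($J = \frac{1}{-65} = - \frac{1}{65} \approx -0.015385$)
$d{\left(o,Q \right)} = Q + o Q^{2}$ ($d{\left(o,Q \right)} = o Q^{2} + Q = Q + o Q^{2}$)
$\left(10522 + d{\left(- (-5 - 1),J \right)}\right) + 19152 = \left(10522 - \frac{1 - \frac{\left(-1\right) \left(-5 - 1\right)}{65}}{65}\right) + 19152 = \left(10522 - \frac{1 - \frac{\left(-1\right) \left(-6\right)}{65}}{65}\right) + 19152 = \left(10522 - \frac{1 - \frac{6}{65}}{65}\right) + 19152 = \left(10522 - \frac{59}{4225}\right) + 19152 = \frac{44455391}{4225} + 19152 = \frac{125372591}{4225}$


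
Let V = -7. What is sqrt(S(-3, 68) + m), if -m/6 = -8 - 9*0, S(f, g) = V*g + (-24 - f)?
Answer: I*sqrt(449) ≈ 21.19*I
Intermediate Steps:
S(f, g) = -24 - f - 7*g (S(f, g) = -7*g + (-24 - f) = -24 - f - 7*g)
m = 48 (m = -6*(-8 - 9*0) = -6*(-8 + 0) = -6*(-8) = 48)
sqrt(S(-3, 68) + m) = sqrt((-24 - 1*(-3) - 7*68) + 48) = sqrt((-24 + 3 - 476) + 48) = sqrt(-497 + 48) = sqrt(-449) = I*sqrt(449)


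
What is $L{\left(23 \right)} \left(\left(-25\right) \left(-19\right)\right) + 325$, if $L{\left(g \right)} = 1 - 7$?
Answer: $-2525$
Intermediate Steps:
$L{\left(g \right)} = -6$ ($L{\left(g \right)} = 1 - 7 = -6$)
$L{\left(23 \right)} \left(\left(-25\right) \left(-19\right)\right) + 325 = - 6 \left(\left(-25\right) \left(-19\right)\right) + 325 = \left(-6\right) 475 + 325 = -2850 + 325 = -2525$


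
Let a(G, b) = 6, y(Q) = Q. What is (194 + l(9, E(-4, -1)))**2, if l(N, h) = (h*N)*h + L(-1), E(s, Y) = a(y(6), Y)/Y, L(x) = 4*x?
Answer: 264196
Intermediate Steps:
E(s, Y) = 6/Y
l(N, h) = -4 + N*h**2 (l(N, h) = (h*N)*h + 4*(-1) = (N*h)*h - 4 = N*h**2 - 4 = -4 + N*h**2)
(194 + l(9, E(-4, -1)))**2 = (194 + (-4 + 9*(6/(-1))**2))**2 = (194 + (-4 + 9*(6*(-1))**2))**2 = (194 + (-4 + 9*(-6)**2))**2 = (194 + (-4 + 9*36))**2 = (194 + (-4 + 324))**2 = (194 + 320)**2 = 514**2 = 264196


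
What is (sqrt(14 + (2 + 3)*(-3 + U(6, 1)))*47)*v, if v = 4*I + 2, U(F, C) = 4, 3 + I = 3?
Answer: 94*sqrt(19) ≈ 409.74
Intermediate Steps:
I = 0 (I = -3 + 3 = 0)
v = 2 (v = 4*0 + 2 = 0 + 2 = 2)
(sqrt(14 + (2 + 3)*(-3 + U(6, 1)))*47)*v = (sqrt(14 + (2 + 3)*(-3 + 4))*47)*2 = (sqrt(14 + 5*1)*47)*2 = (sqrt(14 + 5)*47)*2 = (sqrt(19)*47)*2 = (47*sqrt(19))*2 = 94*sqrt(19)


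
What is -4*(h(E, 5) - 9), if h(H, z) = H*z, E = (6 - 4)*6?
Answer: -204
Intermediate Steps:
E = 12 (E = 2*6 = 12)
-4*(h(E, 5) - 9) = -4*(12*5 - 9) = -4*(60 - 9) = -4*51 = -204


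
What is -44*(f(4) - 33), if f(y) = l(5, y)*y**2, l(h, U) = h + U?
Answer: -4884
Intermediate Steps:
l(h, U) = U + h
f(y) = y**2*(5 + y) (f(y) = (y + 5)*y**2 = (5 + y)*y**2 = y**2*(5 + y))
-44*(f(4) - 33) = -44*(4**2*(5 + 4) - 33) = -44*(16*9 - 33) = -44*(144 - 33) = -44*111 = -4884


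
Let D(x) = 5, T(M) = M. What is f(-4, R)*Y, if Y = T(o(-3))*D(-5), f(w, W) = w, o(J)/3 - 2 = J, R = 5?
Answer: 60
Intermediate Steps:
o(J) = 6 + 3*J
Y = -15 (Y = (6 + 3*(-3))*5 = (6 - 9)*5 = -3*5 = -15)
f(-4, R)*Y = -4*(-15) = 60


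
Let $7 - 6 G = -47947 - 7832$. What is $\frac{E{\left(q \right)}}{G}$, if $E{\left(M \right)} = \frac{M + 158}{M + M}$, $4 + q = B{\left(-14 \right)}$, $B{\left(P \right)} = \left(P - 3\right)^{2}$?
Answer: $\frac{443}{5299670} \approx 8.359 \cdot 10^{-5}$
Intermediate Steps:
$B{\left(P \right)} = \left(-3 + P\right)^{2}$
$q = 285$ ($q = -4 + \left(-3 - 14\right)^{2} = -4 + \left(-17\right)^{2} = -4 + 289 = 285$)
$E{\left(M \right)} = \frac{158 + M}{2 M}$
$G = \frac{27893}{3}$ ($G = \frac{7}{6} - \frac{-47947 - 7832}{6} = \frac{7}{6} - - \frac{18593}{2} = \frac{7}{6} + \frac{18593}{2} = \frac{27893}{3} \approx 9297.7$)
$\frac{E{\left(q \right)}}{G} = \frac{\frac{1}{2} \cdot \frac{1}{285} \left(158 + 285\right)}{\frac{27893}{3}} = \frac{1}{2} \cdot \frac{1}{285} \cdot 443 \cdot \frac{3}{27893} = \frac{443}{570} \cdot \frac{3}{27893} = \frac{443}{5299670}$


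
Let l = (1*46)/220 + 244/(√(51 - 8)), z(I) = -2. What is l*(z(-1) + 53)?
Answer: 1173/110 + 12444*√43/43 ≈ 1908.4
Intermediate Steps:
l = 23/110 + 244*√43/43 (l = 46*(1/220) + 244/(√43) = 23/110 + 244*(√43/43) = 23/110 + 244*√43/43 ≈ 37.419)
l*(z(-1) + 53) = (23/110 + 244*√43/43)*(-2 + 53) = (23/110 + 244*√43/43)*51 = 1173/110 + 12444*√43/43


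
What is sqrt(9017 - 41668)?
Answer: I*sqrt(32651) ≈ 180.7*I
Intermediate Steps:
sqrt(9017 - 41668) = sqrt(-32651) = I*sqrt(32651)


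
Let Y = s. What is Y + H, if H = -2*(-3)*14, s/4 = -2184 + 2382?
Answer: 876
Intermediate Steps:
s = 792 (s = 4*(-2184 + 2382) = 4*198 = 792)
Y = 792
H = 84 (H = 6*14 = 84)
Y + H = 792 + 84 = 876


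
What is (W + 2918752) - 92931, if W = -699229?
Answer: 2126592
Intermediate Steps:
(W + 2918752) - 92931 = (-699229 + 2918752) - 92931 = 2219523 - 92931 = 2126592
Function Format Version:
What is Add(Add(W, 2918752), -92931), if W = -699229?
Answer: 2126592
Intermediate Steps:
Add(Add(W, 2918752), -92931) = Add(Add(-699229, 2918752), -92931) = Add(2219523, -92931) = 2126592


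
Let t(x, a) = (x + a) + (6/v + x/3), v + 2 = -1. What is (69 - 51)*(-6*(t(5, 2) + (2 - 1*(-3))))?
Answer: -1260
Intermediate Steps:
v = -3 (v = -2 - 1 = -3)
t(x, a) = -2 + a + 4*x/3 (t(x, a) = (x + a) + (6/(-3) + x/3) = (a + x) + (6*(-1/3) + x*(1/3)) = (a + x) + (-2 + x/3) = -2 + a + 4*x/3)
(69 - 51)*(-6*(t(5, 2) + (2 - 1*(-3)))) = (69 - 51)*(-6*((-2 + 2 + (4/3)*5) + (2 - 1*(-3)))) = 18*(-6*((-2 + 2 + 20/3) + (2 + 3))) = 18*(-6*(20/3 + 5)) = 18*(-6*35/3) = 18*(-70) = -1260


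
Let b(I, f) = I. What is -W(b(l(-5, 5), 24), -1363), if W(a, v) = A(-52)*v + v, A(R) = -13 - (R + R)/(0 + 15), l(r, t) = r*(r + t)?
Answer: -103588/15 ≈ -6905.9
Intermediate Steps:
A(R) = -13 - 2*R/15
W(a, v) = -76*v/15 (W(a, v) = (-13 - 2/15*(-52))*v + v = (-13 + 104/15)*v + v = -91*v/15 + v = -76*v/15)
-W(b(l(-5, 5), 24), -1363) = -(-76)*(-1363)/15 = -1*103588/15 = -103588/15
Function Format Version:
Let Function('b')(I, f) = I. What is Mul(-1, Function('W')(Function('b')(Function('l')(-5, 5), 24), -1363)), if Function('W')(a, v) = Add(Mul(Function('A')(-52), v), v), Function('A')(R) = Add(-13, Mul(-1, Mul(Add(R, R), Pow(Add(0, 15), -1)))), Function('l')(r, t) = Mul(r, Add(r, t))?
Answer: Rational(-103588, 15) ≈ -6905.9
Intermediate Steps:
Function('A')(R) = Add(-13, Mul(Rational(-2, 15), R)) (Function('A')(R) = Add(-13, Mul(-1, Mul(Mul(2, R), Pow(15, -1)))) = Add(-13, Mul(-1, Mul(Mul(2, R), Rational(1, 15)))) = Add(-13, Mul(-1, Mul(Rational(2, 15), R))) = Add(-13, Mul(Rational(-2, 15), R)))
Function('W')(a, v) = Mul(Rational(-76, 15), v) (Function('W')(a, v) = Add(Mul(Add(-13, Mul(Rational(-2, 15), -52)), v), v) = Add(Mul(Add(-13, Rational(104, 15)), v), v) = Add(Mul(Rational(-91, 15), v), v) = Mul(Rational(-76, 15), v))
Mul(-1, Function('W')(Function('b')(Function('l')(-5, 5), 24), -1363)) = Mul(-1, Mul(Rational(-76, 15), -1363)) = Mul(-1, Rational(103588, 15)) = Rational(-103588, 15)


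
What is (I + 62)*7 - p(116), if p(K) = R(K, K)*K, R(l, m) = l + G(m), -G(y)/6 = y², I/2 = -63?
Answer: 9351472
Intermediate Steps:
I = -126 (I = 2*(-63) = -126)
G(y) = -6*y²
R(l, m) = l - 6*m²
p(K) = K*(K - 6*K²) (p(K) = (K - 6*K²)*K = K*(K - 6*K²))
(I + 62)*7 - p(116) = (-126 + 62)*7 - 116²*(1 - 6*116) = -64*7 - 13456*(1 - 696) = -448 - 13456*(-695) = -448 - 1*(-9351920) = -448 + 9351920 = 9351472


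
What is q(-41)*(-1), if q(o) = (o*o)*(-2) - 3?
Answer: 3365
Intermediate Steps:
q(o) = -3 - 2*o**2 (q(o) = o**2*(-2) - 3 = -2*o**2 - 3 = -3 - 2*o**2)
q(-41)*(-1) = (-3 - 2*(-41)**2)*(-1) = (-3 - 2*1681)*(-1) = (-3 - 3362)*(-1) = -3365*(-1) = 3365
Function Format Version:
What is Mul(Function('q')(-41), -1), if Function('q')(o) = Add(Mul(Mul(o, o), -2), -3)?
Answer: 3365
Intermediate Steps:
Function('q')(o) = Add(-3, Mul(-2, Pow(o, 2))) (Function('q')(o) = Add(Mul(Pow(o, 2), -2), -3) = Add(Mul(-2, Pow(o, 2)), -3) = Add(-3, Mul(-2, Pow(o, 2))))
Mul(Function('q')(-41), -1) = Mul(Add(-3, Mul(-2, Pow(-41, 2))), -1) = Mul(Add(-3, Mul(-2, 1681)), -1) = Mul(Add(-3, -3362), -1) = Mul(-3365, -1) = 3365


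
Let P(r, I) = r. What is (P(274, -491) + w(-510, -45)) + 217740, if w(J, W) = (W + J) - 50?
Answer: 217409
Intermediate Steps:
w(J, W) = -50 + J + W (w(J, W) = (J + W) - 50 = -50 + J + W)
(P(274, -491) + w(-510, -45)) + 217740 = (274 + (-50 - 510 - 45)) + 217740 = (274 - 605) + 217740 = -331 + 217740 = 217409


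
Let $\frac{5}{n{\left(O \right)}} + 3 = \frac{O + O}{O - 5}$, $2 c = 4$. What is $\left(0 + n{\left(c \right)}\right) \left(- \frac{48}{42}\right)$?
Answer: $\frac{120}{91} \approx 1.3187$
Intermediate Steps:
$c = 2$ ($c = \frac{1}{2} \cdot 4 = 2$)
$n{\left(O \right)} = \frac{5}{-3 + \frac{2 O}{-5 + O}}$ ($n{\left(O \right)} = \frac{5}{-3 + \frac{O + O}{O - 5}} = \frac{5}{-3 + \frac{2 O}{-5 + O}}$)
$\left(0 + n{\left(c \right)}\right) \left(- \frac{48}{42}\right) = \left(0 + \frac{5 \left(5 - 2\right)}{-15 + 2}\right) \left(- \frac{48}{42}\right) = \left(0 + \frac{5 \left(5 - 2\right)}{-13}\right) \left(\left(-48\right) \frac{1}{42}\right) = \left(0 + 5 \left(- \frac{1}{13}\right) 3\right) \left(- \frac{8}{7}\right) = \left(0 - \frac{15}{13}\right) \left(- \frac{8}{7}\right) = \left(- \frac{15}{13}\right) \left(- \frac{8}{7}\right) = \frac{120}{91}$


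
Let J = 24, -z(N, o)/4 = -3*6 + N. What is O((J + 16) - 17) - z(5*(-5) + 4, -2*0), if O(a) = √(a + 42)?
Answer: -156 + √65 ≈ -147.94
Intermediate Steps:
z(N, o) = 72 - 4*N (z(N, o) = -4*(-3*6 + N) = -4*(-18 + N) = 72 - 4*N)
O(a) = √(42 + a)
O((J + 16) - 17) - z(5*(-5) + 4, -2*0) = √(42 + ((24 + 16) - 17)) - (72 - 4*(5*(-5) + 4)) = √(42 + (40 - 17)) - (72 - 4*(-25 + 4)) = √(42 + 23) - (72 - 4*(-21)) = √65 - (72 + 84) = √65 - 1*156 = √65 - 156 = -156 + √65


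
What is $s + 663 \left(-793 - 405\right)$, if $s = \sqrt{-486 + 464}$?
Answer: $-794274 + i \sqrt{22} \approx -7.9427 \cdot 10^{5} + 4.6904 i$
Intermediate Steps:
$s = i \sqrt{22}$ ($s = \sqrt{-22} = i \sqrt{22} \approx 4.6904 i$)
$s + 663 \left(-793 - 405\right) = i \sqrt{22} + 663 \left(-793 - 405\right) = i \sqrt{22} + 663 \left(-1198\right) = i \sqrt{22} - 794274 = -794274 + i \sqrt{22}$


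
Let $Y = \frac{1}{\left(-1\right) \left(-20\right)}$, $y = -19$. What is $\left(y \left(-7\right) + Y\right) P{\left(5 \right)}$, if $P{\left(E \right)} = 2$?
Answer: $\frac{2661}{10} \approx 266.1$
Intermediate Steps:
$Y = \frac{1}{20} \approx 0.05$
$\left(y \left(-7\right) + Y\right) P{\left(5 \right)} = \left(\left(-19\right) \left(-7\right) + \frac{1}{20}\right) 2 = \left(133 + \frac{1}{20}\right) 2 = \frac{2661}{20} \cdot 2 = \frac{2661}{10}$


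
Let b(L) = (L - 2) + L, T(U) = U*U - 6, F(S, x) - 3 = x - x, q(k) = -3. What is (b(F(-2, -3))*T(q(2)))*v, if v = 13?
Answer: 156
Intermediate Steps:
F(S, x) = 3 (F(S, x) = 3 + (x - x) = 3 + 0 = 3)
T(U) = -6 + U² (T(U) = U² - 6 = -6 + U²)
b(L) = -2 + 2*L (b(L) = (-2 + L) + L = -2 + 2*L)
(b(F(-2, -3))*T(q(2)))*v = ((-2 + 2*3)*(-6 + (-3)²))*13 = ((-2 + 6)*(-6 + 9))*13 = (4*3)*13 = 12*13 = 156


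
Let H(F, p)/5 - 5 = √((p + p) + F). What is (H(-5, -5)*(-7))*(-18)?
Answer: 3150 + 630*I*√15 ≈ 3150.0 + 2440.0*I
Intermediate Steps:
H(F, p) = 25 + 5*√(F + 2*p) (H(F, p) = 25 + 5*√((p + p) + F) = 25 + 5*√(2*p + F) = 25 + 5*√(F + 2*p))
(H(-5, -5)*(-7))*(-18) = ((25 + 5*√(-5 + 2*(-5)))*(-7))*(-18) = ((25 + 5*√(-5 - 10))*(-7))*(-18) = ((25 + 5*√(-15))*(-7))*(-18) = ((25 + 5*(I*√15))*(-7))*(-18) = ((25 + 5*I*√15)*(-7))*(-18) = (-175 - 35*I*√15)*(-18) = 3150 + 630*I*√15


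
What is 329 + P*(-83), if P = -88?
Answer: 7633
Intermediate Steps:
329 + P*(-83) = 329 - 88*(-83) = 329 + 7304 = 7633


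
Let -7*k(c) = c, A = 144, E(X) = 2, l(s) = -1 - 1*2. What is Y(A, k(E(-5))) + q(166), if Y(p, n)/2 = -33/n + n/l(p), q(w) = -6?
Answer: 4729/21 ≈ 225.19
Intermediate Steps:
l(s) = -3 (l(s) = -1 - 2 = -3)
k(c) = -c/7
Y(p, n) = -66/n - 2*n/3 (Y(p, n) = 2*(-33/n + n/(-3)) = 2*(-33/n + n*(-⅓)) = 2*(-33/n - n/3) = -66/n - 2*n/3)
Y(A, k(E(-5))) + q(166) = (-66/((-⅐*2)) - (-2)*2/21) - 6 = (-66/(-2/7) - ⅔*(-2/7)) - 6 = (-66*(-7/2) + 4/21) - 6 = (231 + 4/21) - 6 = 4855/21 - 6 = 4729/21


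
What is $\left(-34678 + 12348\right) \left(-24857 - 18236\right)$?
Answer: $962266690$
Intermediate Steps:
$\left(-34678 + 12348\right) \left(-24857 - 18236\right) = \left(-22330\right) \left(-43093\right) = 962266690$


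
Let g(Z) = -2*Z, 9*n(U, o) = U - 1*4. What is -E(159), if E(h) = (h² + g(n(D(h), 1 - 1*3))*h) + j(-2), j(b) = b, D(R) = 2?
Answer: -76049/3 ≈ -25350.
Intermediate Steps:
n(U, o) = -4/9 + U/9 (n(U, o) = (U - 1*4)/9 = (U - 4)/9 = (-4 + U)/9 = -4/9 + U/9)
E(h) = -2 + h² + 4*h/9 (E(h) = (h² + (-2*(-4/9 + (⅑)*2))*h) - 2 = (h² + (-2*(-4/9 + 2/9))*h) - 2 = (h² + (-2*(-2/9))*h) - 2 = (h² + 4*h/9) - 2 = -2 + h² + 4*h/9)
-E(159) = -(-2 + 159² + (4/9)*159) = -(-2 + 25281 + 212/3) = -1*76049/3 = -76049/3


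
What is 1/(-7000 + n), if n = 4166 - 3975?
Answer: -1/6809 ≈ -0.00014686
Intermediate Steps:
n = 191
1/(-7000 + n) = 1/(-7000 + 191) = 1/(-6809) = -1/6809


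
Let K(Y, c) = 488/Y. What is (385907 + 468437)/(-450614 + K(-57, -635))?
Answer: -24348804/12842743 ≈ -1.8959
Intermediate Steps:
(385907 + 468437)/(-450614 + K(-57, -635)) = (385907 + 468437)/(-450614 + 488/(-57)) = 854344/(-450614 + 488*(-1/57)) = 854344/(-450614 - 488/57) = 854344/(-25685486/57) = 854344*(-57/25685486) = -24348804/12842743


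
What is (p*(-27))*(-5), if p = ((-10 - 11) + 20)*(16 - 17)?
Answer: 135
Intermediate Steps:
p = 1 (p = (-21 + 20)*(-1) = -1*(-1) = 1)
(p*(-27))*(-5) = (1*(-27))*(-5) = -27*(-5) = 135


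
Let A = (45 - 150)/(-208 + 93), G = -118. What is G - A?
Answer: -2735/23 ≈ -118.91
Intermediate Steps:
A = 21/23 (A = -105/(-115) = -105*(-1/115) = 21/23 ≈ 0.91304)
G - A = -118 - 1*21/23 = -118 - 21/23 = -2735/23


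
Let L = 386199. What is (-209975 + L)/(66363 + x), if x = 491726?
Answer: 176224/558089 ≈ 0.31576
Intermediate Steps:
(-209975 + L)/(66363 + x) = (-209975 + 386199)/(66363 + 491726) = 176224/558089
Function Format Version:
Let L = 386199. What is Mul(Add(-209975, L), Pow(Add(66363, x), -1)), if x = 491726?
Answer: Rational(176224, 558089) ≈ 0.31576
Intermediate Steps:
Mul(Add(-209975, L), Pow(Add(66363, x), -1)) = Mul(Add(-209975, 386199), Pow(Add(66363, 491726), -1)) = Mul(176224, Pow(558089, -1)) = Mul(176224, Rational(1, 558089)) = Rational(176224, 558089)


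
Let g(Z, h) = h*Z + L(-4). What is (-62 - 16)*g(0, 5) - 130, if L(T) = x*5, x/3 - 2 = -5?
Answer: 3380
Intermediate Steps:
x = -9 (x = 6 + 3*(-5) = 6 - 15 = -9)
L(T) = -45 (L(T) = -9*5 = -45)
g(Z, h) = -45 + Z*h (g(Z, h) = h*Z - 45 = Z*h - 45 = -45 + Z*h)
(-62 - 16)*g(0, 5) - 130 = (-62 - 16)*(-45 + 0*5) - 130 = -78*(-45 + 0) - 130 = -78*(-45) - 130 = 3510 - 130 = 3380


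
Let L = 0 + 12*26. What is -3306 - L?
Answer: -3618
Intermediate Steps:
L = 312 (L = 0 + 312 = 312)
-3306 - L = -3306 - 1*312 = -3306 - 312 = -3618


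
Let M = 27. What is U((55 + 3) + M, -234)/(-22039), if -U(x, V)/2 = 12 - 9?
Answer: 6/22039 ≈ 0.00027224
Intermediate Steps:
U(x, V) = -6 (U(x, V) = -2*(12 - 9) = -2*3 = -6)
U((55 + 3) + M, -234)/(-22039) = -6/(-22039) = -6*(-1/22039) = 6/22039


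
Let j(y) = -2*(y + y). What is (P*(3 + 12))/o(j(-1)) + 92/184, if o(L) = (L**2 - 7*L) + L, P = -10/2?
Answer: 79/8 ≈ 9.8750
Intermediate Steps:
j(y) = -4*y
P = -5 (P = -10*1/2 = -5)
o(L) = L**2 - 6*L
(P*(3 + 12))/o(j(-1)) + 92/184 = (-5*(3 + 12))/(((-4*(-1))*(-6 - 4*(-1)))) + 92/184 = (-5*15)/((4*(-6 + 4))) + 92*(1/184) = -75/(4*(-2)) + 1/2 = -75/(-8) + 1/2 = -75*(-1/8) + 1/2 = 75/8 + 1/2 = 79/8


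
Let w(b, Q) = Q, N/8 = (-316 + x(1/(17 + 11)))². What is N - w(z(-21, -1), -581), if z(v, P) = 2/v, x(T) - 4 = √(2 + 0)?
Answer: 779349 - 4992*√2 ≈ 7.7229e+5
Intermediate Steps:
x(T) = 4 + √2 (x(T) = 4 + √(2 + 0) = 4 + √2)
N = 8*(-312 + √2)² (N = 8*(-316 + (4 + √2))² = 8*(-312 + √2)² ≈ 7.7171e+5)
N - w(z(-21, -1), -581) = (778768 - 4992*√2) - 1*(-581) = (778768 - 4992*√2) + 581 = 779349 - 4992*√2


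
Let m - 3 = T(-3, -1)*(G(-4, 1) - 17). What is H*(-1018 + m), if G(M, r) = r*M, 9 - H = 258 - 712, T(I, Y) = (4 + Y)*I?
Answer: -382438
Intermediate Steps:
T(I, Y) = I*(4 + Y)
H = 463 (H = 9 - (258 - 712) = 9 - 1*(-454) = 9 + 454 = 463)
G(M, r) = M*r
m = 192 (m = 3 + (-3*(4 - 1))*(-4*1 - 17) = 3 + (-3*3)*(-4 - 17) = 3 - 9*(-21) = 3 + 189 = 192)
H*(-1018 + m) = 463*(-1018 + 192) = 463*(-826) = -382438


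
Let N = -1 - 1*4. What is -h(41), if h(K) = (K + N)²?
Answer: -1296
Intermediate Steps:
N = -5 (N = -1 - 4 = -5)
h(K) = (-5 + K)² (h(K) = (K - 5)² = (-5 + K)²)
-h(41) = -(-5 + 41)² = -1*36² = -1*1296 = -1296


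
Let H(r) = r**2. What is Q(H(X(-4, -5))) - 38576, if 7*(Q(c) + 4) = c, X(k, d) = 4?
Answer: -270044/7 ≈ -38578.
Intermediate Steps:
Q(c) = -4 + c/7
Q(H(X(-4, -5))) - 38576 = (-4 + (1/7)*4**2) - 38576 = (-4 + (1/7)*16) - 38576 = (-4 + 16/7) - 38576 = -12/7 - 38576 = -270044/7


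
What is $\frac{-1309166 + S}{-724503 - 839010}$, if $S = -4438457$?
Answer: $\frac{821089}{223359} \approx 3.6761$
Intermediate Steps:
$\frac{-1309166 + S}{-724503 - 839010} = \frac{-1309166 - 4438457}{-724503 - 839010} = - \frac{5747623}{-1563513} = \left(-5747623\right) \left(- \frac{1}{1563513}\right) = \frac{821089}{223359}$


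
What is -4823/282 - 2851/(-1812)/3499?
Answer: -5096320457/297988836 ≈ -17.102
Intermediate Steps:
-4823/282 - 2851/(-1812)/3499 = -4823*1/282 - 2851*(-1/1812)*(1/3499) = -4823/282 + (2851/1812)*(1/3499) = -4823/282 + 2851/6340188 = -5096320457/297988836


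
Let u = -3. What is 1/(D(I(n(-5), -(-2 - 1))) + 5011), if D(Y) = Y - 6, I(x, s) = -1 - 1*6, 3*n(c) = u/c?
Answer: 1/4998 ≈ 0.00020008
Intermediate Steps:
n(c) = -1/c (n(c) = (-3/c)/3 = -1/c)
I(x, s) = -7 (I(x, s) = -1 - 6 = -7)
D(Y) = -6 + Y
1/(D(I(n(-5), -(-2 - 1))) + 5011) = 1/((-6 - 7) + 5011) = 1/(-13 + 5011) = 1/4998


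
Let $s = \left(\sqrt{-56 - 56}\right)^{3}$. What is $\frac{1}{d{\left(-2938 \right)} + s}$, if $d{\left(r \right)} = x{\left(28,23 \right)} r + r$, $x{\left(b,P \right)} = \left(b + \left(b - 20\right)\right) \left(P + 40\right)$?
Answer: $\frac{i}{2 \left(- 3333161 i + 224 \sqrt{7}\right)} \approx -1.5001 \cdot 10^{-7} + 2.6672 \cdot 10^{-11} i$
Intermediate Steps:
$x{\left(b,P \right)} = \left(-20 + 2 b\right) \left(40 + P\right)$ ($x{\left(b,P \right)} = \left(b + \left(-20 + b\right)\right) \left(40 + P\right) = \left(-20 + 2 b\right) \left(40 + P\right)$)
$s = - 448 i \sqrt{7}$ ($s = \left(\sqrt{-112}\right)^{3} = \left(4 i \sqrt{7}\right)^{3} = - 448 i \sqrt{7} \approx - 1185.3 i$)
$d{\left(r \right)} = 2269 r$ ($d{\left(r \right)} = \left(-800 - 460 + 80 \cdot 28 + 2 \cdot 23 \cdot 28\right) r + r = \left(-800 - 460 + 2240 + 1288\right) r + r = 2268 r + r = 2269 r$)
$\frac{1}{d{\left(-2938 \right)} + s} = \frac{1}{2269 \left(-2938\right) - 448 i \sqrt{7}} = \frac{1}{-6666322 - 448 i \sqrt{7}}$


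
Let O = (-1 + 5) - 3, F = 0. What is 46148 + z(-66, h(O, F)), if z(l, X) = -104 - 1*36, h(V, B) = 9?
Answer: 46008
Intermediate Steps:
O = 1 (O = 4 - 3 = 1)
z(l, X) = -140 (z(l, X) = -104 - 36 = -140)
46148 + z(-66, h(O, F)) = 46148 - 140 = 46008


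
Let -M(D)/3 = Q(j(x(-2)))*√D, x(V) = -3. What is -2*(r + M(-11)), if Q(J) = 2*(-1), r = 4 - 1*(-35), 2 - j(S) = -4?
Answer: -78 - 12*I*√11 ≈ -78.0 - 39.799*I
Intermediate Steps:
j(S) = 6 (j(S) = 2 - 1*(-4) = 2 + 4 = 6)
r = 39 (r = 4 + 35 = 39)
Q(J) = -2
M(D) = 6*√D (M(D) = -(-6)*√D = 6*√D)
-2*(r + M(-11)) = -2*(39 + 6*√(-11)) = -2*(39 + 6*(I*√11)) = -2*(39 + 6*I*√11) = -78 - 12*I*√11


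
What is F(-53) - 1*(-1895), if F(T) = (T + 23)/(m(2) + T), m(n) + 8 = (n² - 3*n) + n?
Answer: 115625/61 ≈ 1895.5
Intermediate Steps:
m(n) = -8 + n² - 2*n (m(n) = -8 + ((n² - 3*n) + n) = -8 + (n² - 2*n) = -8 + n² - 2*n)
F(T) = (23 + T)/(-8 + T) (F(T) = (T + 23)/((-8 + 2² - 2*2) + T) = (23 + T)/((-8 + 4 - 4) + T) = (23 + T)/(-8 + T))
F(-53) - 1*(-1895) = (23 - 53)/(-8 - 53) - 1*(-1895) = -30/(-61) + 1895 = -1/61*(-30) + 1895 = 30/61 + 1895 = 115625/61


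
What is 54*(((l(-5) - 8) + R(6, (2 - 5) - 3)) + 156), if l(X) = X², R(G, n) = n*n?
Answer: 11286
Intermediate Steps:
R(G, n) = n²
54*(((l(-5) - 8) + R(6, (2 - 5) - 3)) + 156) = 54*((((-5)² - 8) + ((2 - 5) - 3)²) + 156) = 54*(((25 - 8) + (-3 - 3)²) + 156) = 54*((17 + (-6)²) + 156) = 54*((17 + 36) + 156) = 54*(53 + 156) = 54*209 = 11286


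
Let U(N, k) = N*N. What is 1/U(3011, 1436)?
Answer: 1/9066121 ≈ 1.1030e-7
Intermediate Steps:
U(N, k) = N²
1/U(3011, 1436) = 1/(3011²) = 1/9066121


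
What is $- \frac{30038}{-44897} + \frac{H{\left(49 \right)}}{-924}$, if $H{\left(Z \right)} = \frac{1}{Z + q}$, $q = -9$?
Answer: $\frac{1110159583}{1659393120} \approx 0.66902$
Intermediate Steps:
$H{\left(Z \right)} = \frac{1}{-9 + Z}$ ($H{\left(Z \right)} = \frac{1}{Z - 9} = \frac{1}{-9 + Z}$)
$- \frac{30038}{-44897} + \frac{H{\left(49 \right)}}{-924} = - \frac{30038}{-44897} + \frac{1}{\left(-9 + 49\right) \left(-924\right)} = \left(-30038\right) \left(- \frac{1}{44897}\right) + \frac{1}{40} \left(- \frac{1}{924}\right) = \frac{30038}{44897} + \frac{1}{40} \left(- \frac{1}{924}\right) = \frac{30038}{44897} - \frac{1}{36960} = \frac{1110159583}{1659393120}$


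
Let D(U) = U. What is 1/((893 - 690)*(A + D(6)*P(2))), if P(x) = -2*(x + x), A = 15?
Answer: -1/6699 ≈ -0.00014928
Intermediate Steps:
P(x) = -4*x
1/((893 - 690)*(A + D(6)*P(2))) = 1/((893 - 690)*(15 + 6*(-4*2))) = 1/(203*(15 + 6*(-8))) = 1/(203*(15 - 48)) = (1/203)/(-33) = (1/203)*(-1/33) = -1/6699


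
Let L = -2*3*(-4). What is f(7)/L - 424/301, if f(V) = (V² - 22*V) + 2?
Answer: -41179/7224 ≈ -5.7003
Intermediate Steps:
f(V) = 2 + V² - 22*V
L = 24 (L = -6*(-4) = 24)
f(7)/L - 424/301 = (2 + 7² - 22*7)/24 - 424/301 = (2 + 49 - 154)*(1/24) - 424*1/301 = -103*1/24 - 424/301 = -103/24 - 424/301 = -41179/7224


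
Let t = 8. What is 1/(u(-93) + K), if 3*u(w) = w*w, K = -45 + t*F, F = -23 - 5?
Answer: 1/2614 ≈ 0.00038256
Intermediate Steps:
F = -28
K = -269 (K = -45 + 8*(-28) = -45 - 224 = -269)
u(w) = w²/3 (u(w) = (w*w)/3 = w²/3)
1/(u(-93) + K) = 1/((⅓)*(-93)² - 269) = 1/((⅓)*8649 - 269) = 1/(2883 - 269) = 1/2614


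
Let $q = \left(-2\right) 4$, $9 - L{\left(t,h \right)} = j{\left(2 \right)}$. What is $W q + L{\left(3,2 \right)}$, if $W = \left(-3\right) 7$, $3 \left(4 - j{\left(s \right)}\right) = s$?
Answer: $\frac{521}{3} \approx 173.67$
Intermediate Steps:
$j{\left(s \right)} = 4 - \frac{s}{3}$
$L{\left(t,h \right)} = \frac{17}{3}$ ($L{\left(t,h \right)} = 9 - \left(4 - \frac{2}{3}\right) = 9 - \frac{10}{3} = \frac{17}{3}$)
$W = -21$
$q = -8$
$W q + L{\left(3,2 \right)} = \left(-21\right) \left(-8\right) + \frac{17}{3} = 168 + \frac{17}{3} = \frac{521}{3}$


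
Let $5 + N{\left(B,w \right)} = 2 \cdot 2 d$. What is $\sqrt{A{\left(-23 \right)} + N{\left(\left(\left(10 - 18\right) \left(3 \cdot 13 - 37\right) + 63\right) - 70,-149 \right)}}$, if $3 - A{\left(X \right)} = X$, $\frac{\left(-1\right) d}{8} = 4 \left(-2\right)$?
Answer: $\sqrt{277} \approx 16.643$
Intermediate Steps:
$d = 64$ ($d = - 8 \cdot 4 \left(-2\right) = \left(-8\right) \left(-8\right) = 64$)
$A{\left(X \right)} = 3 - X$
$N{\left(B,w \right)} = 251$ ($N{\left(B,w \right)} = -5 + 2 \cdot 2 \cdot 64 = -5 + 4 \cdot 64 = -5 + 256 = 251$)
$\sqrt{A{\left(-23 \right)} + N{\left(\left(\left(10 - 18\right) \left(3 \cdot 13 - 37\right) + 63\right) - 70,-149 \right)}} = \sqrt{\left(3 - -23\right) + 251} = \sqrt{\left(3 + 23\right) + 251} = \sqrt{26 + 251} = \sqrt{277}$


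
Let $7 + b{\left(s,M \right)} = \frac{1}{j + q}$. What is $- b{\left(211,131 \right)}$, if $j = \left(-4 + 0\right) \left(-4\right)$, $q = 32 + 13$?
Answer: $\frac{426}{61} \approx 6.9836$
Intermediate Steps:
$q = 45$
$j = 16$ ($j = \left(-4\right) \left(-4\right) = 16$)
$b{\left(s,M \right)} = - \frac{426}{61}$ ($b{\left(s,M \right)} = -7 + \frac{1}{16 + 45} = -7 + \frac{1}{61} = - \frac{426}{61}$)
$- b{\left(211,131 \right)} = \left(-1\right) \left(- \frac{426}{61}\right) = \frac{426}{61}$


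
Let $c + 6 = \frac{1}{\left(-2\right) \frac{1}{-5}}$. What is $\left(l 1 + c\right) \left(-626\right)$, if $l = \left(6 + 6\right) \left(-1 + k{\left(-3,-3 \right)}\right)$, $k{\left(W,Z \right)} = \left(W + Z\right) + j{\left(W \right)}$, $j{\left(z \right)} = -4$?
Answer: $84823$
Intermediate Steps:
$c = - \frac{7}{2}$ ($c = -6 + \frac{1}{\left(-2\right) \frac{1}{-5}} = -6 + \frac{1}{\left(-2\right) \left(- \frac{1}{5}\right)} = -6 + \frac{1}{\frac{2}{5}} = -6 + \frac{5}{2} = - \frac{7}{2} \approx -3.5$)
$k{\left(W,Z \right)} = -4 + W + Z$ ($k{\left(W,Z \right)} = \left(W + Z\right) - 4 = -4 + W + Z$)
$l = -132$ ($l = \left(6 + 6\right) \left(-1 - 10\right) = 12 \left(-1 - 10\right) = 12 \left(-11\right) = -132$)
$\left(l 1 + c\right) \left(-626\right) = \left(\left(-132\right) 1 - \frac{7}{2}\right) \left(-626\right) = \left(-132 - \frac{7}{2}\right) \left(-626\right) = \left(- \frac{271}{2}\right) \left(-626\right) = 84823$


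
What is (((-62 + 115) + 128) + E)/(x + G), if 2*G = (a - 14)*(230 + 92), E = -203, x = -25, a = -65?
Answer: 11/6372 ≈ 0.0017263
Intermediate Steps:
G = -12719 (G = ((-65 - 14)*(230 + 92))/2 = (-79*322)/2 = (½)*(-25438) = -12719)
(((-62 + 115) + 128) + E)/(x + G) = (((-62 + 115) + 128) - 203)/(-25 - 12719) = ((53 + 128) - 203)/(-12744) = (181 - 203)*(-1/12744) = -22*(-1/12744) = 11/6372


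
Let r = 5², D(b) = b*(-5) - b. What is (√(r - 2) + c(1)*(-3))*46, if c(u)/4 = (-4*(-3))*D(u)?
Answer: 39744 + 46*√23 ≈ 39965.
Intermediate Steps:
D(b) = -6*b (D(b) = -5*b - b = -6*b)
r = 25
c(u) = -288*u (c(u) = 4*((-4*(-3))*(-6*u)) = 4*(12*(-6*u)) = 4*(-72*u) = -288*u)
(√(r - 2) + c(1)*(-3))*46 = (√(25 - 2) - 288*1*(-3))*46 = (√23 - 288*(-3))*46 = (√23 + 864)*46 = (864 + √23)*46 = 39744 + 46*√23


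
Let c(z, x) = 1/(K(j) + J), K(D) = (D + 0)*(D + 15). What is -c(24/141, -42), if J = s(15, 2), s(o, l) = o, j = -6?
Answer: 1/39 ≈ 0.025641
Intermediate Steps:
K(D) = D*(15 + D)
J = 15
c(z, x) = -1/39 (c(z, x) = 1/(-6*(15 - 6) + 15) = 1/(-6*9 + 15) = 1/(-54 + 15) = 1/(-39) = -1/39)
-c(24/141, -42) = -1*(-1/39) = 1/39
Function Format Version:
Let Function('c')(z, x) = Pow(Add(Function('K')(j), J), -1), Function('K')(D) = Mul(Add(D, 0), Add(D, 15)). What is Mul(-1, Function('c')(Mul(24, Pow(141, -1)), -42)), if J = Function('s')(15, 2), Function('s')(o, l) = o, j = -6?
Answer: Rational(1, 39) ≈ 0.025641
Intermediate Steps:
Function('K')(D) = Mul(D, Add(15, D))
J = 15
Function('c')(z, x) = Rational(-1, 39) (Function('c')(z, x) = Pow(Add(Mul(-6, Add(15, -6)), 15), -1) = Pow(Add(Mul(-6, 9), 15), -1) = Pow(Add(-54, 15), -1) = Pow(-39, -1) = Rational(-1, 39))
Mul(-1, Function('c')(Mul(24, Pow(141, -1)), -42)) = Mul(-1, Rational(-1, 39)) = Rational(1, 39)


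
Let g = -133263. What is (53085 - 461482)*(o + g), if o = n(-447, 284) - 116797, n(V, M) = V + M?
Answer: 102190322531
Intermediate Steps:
n(V, M) = M + V
o = -116960 (o = (284 - 447) - 116797 = -163 - 116797 = -116960)
(53085 - 461482)*(o + g) = (53085 - 461482)*(-116960 - 133263) = -408397*(-250223) = 102190322531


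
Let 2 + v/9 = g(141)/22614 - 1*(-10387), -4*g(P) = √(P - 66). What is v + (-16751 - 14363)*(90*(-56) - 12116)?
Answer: 533885249 - 15*√3/30152 ≈ 5.3389e+8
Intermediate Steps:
g(P) = -√(-66 + P)/4 (g(P) = -√(P - 66)/4 = -√(-66 + P)/4)
v = 93465 - 15*√3/30152 (v = -18 + 9*(-√(-66 + 141)/4/22614 - 1*(-10387)) = -18 + 9*(-5*√3/4*(1/22614) + 10387) = -18 + 9*(-5*√3/90456 + 10387) = -18 + 9*(10387 - 5*√3/90456) = -18 + (93483 - 15*√3/30152) = 93465 - 15*√3/30152 ≈ 93465.)
v + (-16751 - 14363)*(90*(-56) - 12116) = (93465 - 15*√3/30152) + (-16751 - 14363)*(90*(-56) - 12116) = (93465 - 15*√3/30152) - 31114*(-5040 - 12116) = (93465 - 15*√3/30152) - 31114*(-17156) = (93465 - 15*√3/30152) + 533791784 = 533885249 - 15*√3/30152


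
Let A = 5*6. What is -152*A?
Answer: -4560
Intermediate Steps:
A = 30
-152*A = -152*30 = -4560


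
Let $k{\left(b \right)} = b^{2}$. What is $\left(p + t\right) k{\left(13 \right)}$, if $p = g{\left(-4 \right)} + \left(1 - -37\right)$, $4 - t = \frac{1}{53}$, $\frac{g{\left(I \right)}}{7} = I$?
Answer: $\frac{125229}{53} \approx 2362.8$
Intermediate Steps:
$g{\left(I \right)} = 7 I$
$t = \frac{211}{53}$ ($t = 4 - \frac{1}{53} = \frac{211}{53} \approx 3.9811$)
$p = 10$ ($p = 7 \left(-4\right) + \left(1 - -37\right) = -28 + \left(1 + 37\right) = -28 + 38 = 10$)
$\left(p + t\right) k{\left(13 \right)} = \left(10 + \frac{211}{53}\right) 13^{2} = \frac{741}{53} \cdot 169 = \frac{125229}{53}$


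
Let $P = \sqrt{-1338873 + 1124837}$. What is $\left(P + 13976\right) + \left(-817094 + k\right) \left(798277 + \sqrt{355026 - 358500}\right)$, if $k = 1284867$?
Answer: $373412441097 + 2 i \sqrt{53509} + 1403319 i \sqrt{386} \approx 3.7341 \cdot 10^{11} + 2.7571 \cdot 10^{7} i$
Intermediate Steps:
$P = 2 i \sqrt{53509}$ ($P = \sqrt{-214036} = 2 i \sqrt{53509} \approx 462.64 i$)
$\left(P + 13976\right) + \left(-817094 + k\right) \left(798277 + \sqrt{355026 - 358500}\right) = \left(2 i \sqrt{53509} + 13976\right) + \left(-817094 + 1284867\right) \left(798277 + \sqrt{355026 - 358500}\right) = \left(13976 + 2 i \sqrt{53509}\right) + 467773 \left(798277 + \sqrt{-3474}\right) = \left(13976 + 2 i \sqrt{53509}\right) + 467773 \left(798277 + 3 i \sqrt{386}\right) = \left(13976 + 2 i \sqrt{53509}\right) + \left(373412427121 + 1403319 i \sqrt{386}\right) = 373412441097 + 2 i \sqrt{53509} + 1403319 i \sqrt{386}$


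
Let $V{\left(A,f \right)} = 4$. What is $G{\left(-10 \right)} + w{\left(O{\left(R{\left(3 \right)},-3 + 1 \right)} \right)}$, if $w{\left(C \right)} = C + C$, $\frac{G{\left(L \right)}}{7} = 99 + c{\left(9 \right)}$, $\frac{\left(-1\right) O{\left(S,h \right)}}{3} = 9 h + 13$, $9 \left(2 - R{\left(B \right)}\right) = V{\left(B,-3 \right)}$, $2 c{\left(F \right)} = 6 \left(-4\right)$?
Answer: $639$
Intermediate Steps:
$c{\left(F \right)} = -12$ ($c{\left(F \right)} = \frac{6 \left(-4\right)}{2} = \frac{1}{2} \left(-24\right) = -12$)
$R{\left(B \right)} = \frac{14}{9}$ ($R{\left(B \right)} = 2 - \frac{4}{9} = \frac{14}{9}$)
$O{\left(S,h \right)} = -39 - 27 h$ ($O{\left(S,h \right)} = - 3 \left(9 h + 13\right) = - 3 \left(13 + 9 h\right) = -39 - 27 h$)
$G{\left(L \right)} = 609$ ($G{\left(L \right)} = 7 \left(99 - 12\right) = 7 \cdot 87 = 609$)
$w{\left(C \right)} = 2 C$
$G{\left(-10 \right)} + w{\left(O{\left(R{\left(3 \right)},-3 + 1 \right)} \right)} = 609 + 2 \left(-39 - 27 \left(-3 + 1\right)\right) = 609 + 2 \left(-39 - -54\right) = 609 + 2 \left(-39 + 54\right) = 609 + 2 \cdot 15 = 609 + 30 = 639$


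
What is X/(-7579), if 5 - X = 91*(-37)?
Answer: -3372/7579 ≈ -0.44491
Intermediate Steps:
X = 3372 (X = 5 - 91*(-37) = 5 - 1*(-3367) = 5 + 3367 = 3372)
X/(-7579) = 3372/(-7579) = 3372*(-1/7579) = -3372/7579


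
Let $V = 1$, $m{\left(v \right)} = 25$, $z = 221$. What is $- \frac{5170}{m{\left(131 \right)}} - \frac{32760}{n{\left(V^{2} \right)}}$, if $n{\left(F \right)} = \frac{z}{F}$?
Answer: $- \frac{30178}{85} \approx -355.04$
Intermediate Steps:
$n{\left(F \right)} = \frac{221}{F}$
$- \frac{5170}{m{\left(131 \right)}} - \frac{32760}{n{\left(V^{2} \right)}} = - \frac{5170}{25} - \frac{32760}{221 \frac{1}{1^{2}}} = \left(-5170\right) \frac{1}{25} - \frac{32760}{221 \cdot 1^{-1}} = - \frac{1034}{5} - \frac{32760}{221 \cdot 1} = - \frac{1034}{5} - \frac{32760}{221} = - \frac{1034}{5} - \frac{2520}{17} = - \frac{30178}{85}$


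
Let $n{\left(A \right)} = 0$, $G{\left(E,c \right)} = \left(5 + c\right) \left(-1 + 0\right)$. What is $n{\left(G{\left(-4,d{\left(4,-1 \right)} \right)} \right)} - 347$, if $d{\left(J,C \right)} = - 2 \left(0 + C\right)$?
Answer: $-347$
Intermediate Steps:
$d{\left(J,C \right)} = - 2 C$
$G{\left(E,c \right)} = -5 - c$ ($G{\left(E,c \right)} = \left(5 + c\right) \left(-1\right) = -5 - c$)
$n{\left(G{\left(-4,d{\left(4,-1 \right)} \right)} \right)} - 347 = 0 - 347 = -347$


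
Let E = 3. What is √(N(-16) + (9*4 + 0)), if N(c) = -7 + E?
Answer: 4*√2 ≈ 5.6569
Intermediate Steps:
N(c) = -4 (N(c) = -7 + 3 = -4)
√(N(-16) + (9*4 + 0)) = √(-4 + (9*4 + 0)) = √(-4 + (36 + 0)) = √(-4 + 36) = √32 = 4*√2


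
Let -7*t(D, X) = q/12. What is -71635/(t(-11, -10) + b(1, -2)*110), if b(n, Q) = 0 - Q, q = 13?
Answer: -6017340/18467 ≈ -325.84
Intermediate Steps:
b(n, Q) = -Q
t(D, X) = -13/84 (t(D, X) = -13/(7*12) = -1/7*13/12 = -13/84)
-71635/(t(-11, -10) + b(1, -2)*110) = -71635/(-13/84 - 1*(-2)*110) = -71635/(-13/84 + 2*110) = -71635/(-13/84 + 220) = -71635/18467/84 = -71635*84/18467 = -6017340/18467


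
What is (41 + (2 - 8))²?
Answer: 1225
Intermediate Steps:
(41 + (2 - 8))² = (41 - 6)² = 35² = 1225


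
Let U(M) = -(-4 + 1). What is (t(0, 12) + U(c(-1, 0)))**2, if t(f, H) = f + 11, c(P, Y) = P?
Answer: 196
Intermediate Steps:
t(f, H) = 11 + f
U(M) = 3 (U(M) = -1*(-3) = 3)
(t(0, 12) + U(c(-1, 0)))**2 = ((11 + 0) + 3)**2 = (11 + 3)**2 = 14**2 = 196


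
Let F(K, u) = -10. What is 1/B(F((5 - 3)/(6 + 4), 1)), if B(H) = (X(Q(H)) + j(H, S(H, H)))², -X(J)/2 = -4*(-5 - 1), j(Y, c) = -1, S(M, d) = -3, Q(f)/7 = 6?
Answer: 1/2401 ≈ 0.00041649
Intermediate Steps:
Q(f) = 42 (Q(f) = 7*6 = 42)
X(J) = -48 (X(J) = -(-8)*(-5 - 1) = -(-8)*(-6) = -2*24 = -48)
B(H) = 2401 (B(H) = (-48 - 1)² = (-49)² = 2401)
1/B(F((5 - 3)/(6 + 4), 1)) = 1/2401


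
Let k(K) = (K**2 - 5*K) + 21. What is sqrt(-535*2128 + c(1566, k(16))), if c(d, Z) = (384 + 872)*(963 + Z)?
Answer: 4*sqrt(19905) ≈ 564.34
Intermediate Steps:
k(K) = 21 + K**2 - 5*K
c(d, Z) = 1209528 + 1256*Z (c(d, Z) = 1256*(963 + Z) = 1209528 + 1256*Z)
sqrt(-535*2128 + c(1566, k(16))) = sqrt(-535*2128 + (1209528 + 1256*(21 + 16**2 - 5*16))) = sqrt(-1138480 + (1209528 + 1256*(21 + 256 - 80))) = sqrt(-1138480 + (1209528 + 1256*197)) = sqrt(-1138480 + (1209528 + 247432)) = sqrt(-1138480 + 1456960) = sqrt(318480) = 4*sqrt(19905)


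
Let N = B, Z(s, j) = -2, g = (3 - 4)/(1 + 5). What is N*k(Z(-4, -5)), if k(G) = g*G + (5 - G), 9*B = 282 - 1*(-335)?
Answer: 13574/27 ≈ 502.74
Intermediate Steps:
B = 617/9 (B = (282 - 1*(-335))/9 = (282 + 335)/9 = (⅑)*617 = 617/9 ≈ 68.556)
g = -⅙ (g = -1/6 = -1*⅙ = -⅙ ≈ -0.16667)
N = 617/9 ≈ 68.556
k(G) = 5 - 7*G/6 (k(G) = -G/6 + (5 - G) = 5 - 7*G/6)
N*k(Z(-4, -5)) = 617*(5 - 7/6*(-2))/9 = 617*(5 + 7/3)/9 = (617/9)*(22/3) = 13574/27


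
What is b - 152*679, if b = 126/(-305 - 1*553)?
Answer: -14758765/143 ≈ -1.0321e+5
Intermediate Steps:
b = -21/143 (b = 126/(-305 - 553) = 126/(-858) = 126*(-1/858) = -21/143 ≈ -0.14685)
b - 152*679 = -21/143 - 152*679 = -21/143 - 103208 = -14758765/143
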